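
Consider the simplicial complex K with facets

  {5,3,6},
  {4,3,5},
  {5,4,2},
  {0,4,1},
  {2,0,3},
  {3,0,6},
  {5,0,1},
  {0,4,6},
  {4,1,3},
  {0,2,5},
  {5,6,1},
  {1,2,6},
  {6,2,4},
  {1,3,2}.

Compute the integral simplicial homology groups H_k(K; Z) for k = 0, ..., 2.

Take the total order 0 < 1 < 2 < 3 < 4 < 5 < 6 on the vertex set. Then K (dimension 2) consists of the simplices:

  0-simplices (7): [0], [1], [2], [3], [4], [5], [6]
  1-simplices (21): [0,1], [0,2], [0,3], [0,4], [0,5], [0,6], [1,2], [1,3], [1,4], [1,5], [1,6], [2,3], [2,4], [2,5], [2,6], [3,4], [3,5], [3,6], [4,5], [4,6], [5,6]
  2-simplices (14): [0,1,4], [0,1,5], [0,2,3], [0,2,5], [0,3,6], [0,4,6], [1,2,3], [1,2,6], [1,3,4], [1,5,6], [2,4,5], [2,4,6], [3,4,5], [3,5,6]

so the chain groups are C_0 ≅ Z^7, C_1 ≅ Z^21, C_2 ≅ Z^14.

Boundary ∂_1: C_1 → C_0 sends each edge [p,q] (with p < q) to q − p. For instance
  ∂[0,5] = [5] − [0].
The resulting 7×21 matrix has rank 6, and its Smith normal form has invariant factors (1,1,1,1,1,1).

Boundary ∂_2: C_2 → C_1 acts by ∂[p,q,r] = [q,r] − [p,r] + [p,q]. For instance
  ∂[3,5,6] = [5,6] − [3,6] + [3,5],
  ∂[0,2,3] = [2,3] − [0,3] + [0,2].
This gives a 21×14 integer matrix of rank 13; reducing to Smith normal form yields diagonal entries (1,1,1,1,1,1,1,1,1,1,1,1,1).

From H_k ≅ ker(∂_k) / im(∂_{k+1}) we obtain:

  H_0: rank C_0 − rank ∂_1 = 7 − 6 = 1, and the invariant factors of ∂_1 are all 1, so H_0 = Z.
  H_1: rank ker ∂_1 − rank ∂_2 = (21 − 6) − 13 = 2, and the invariant factors of ∂_2 are all 1, so H_1 = Z^2.
  H_2: rank ker ∂_2 − rank ∂_3 = (14 − 13) − 0 = 1, and there is no ∂_3, so H_2 = Z.

H_0 ≅ Z,  H_1 ≅ Z^2,  H_2 ≅ Z.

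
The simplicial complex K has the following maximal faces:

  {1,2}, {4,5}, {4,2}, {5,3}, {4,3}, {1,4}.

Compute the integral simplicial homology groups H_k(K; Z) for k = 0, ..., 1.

H_0 = Z,  H_1 = Z^2.

Take the total order 1 < 2 < 3 < 4 < 5 on the vertex set. Then K (dimension 1) consists of the simplices:

  0-simplices (5): [1], [2], [3], [4], [5]
  1-simplices (6): [1,2], [1,4], [2,4], [3,4], [3,5], [4,5]

giving chain groups C_0 ≅ Z^5, C_1 ≅ Z^6.

Boundary ∂_1: C_1 → C_0 sends each edge [p,q] (with p < q) to q − p.
The 5×6 boundary matrix has rank 4 and Smith normal form diag(1,1,1,1).

Now H_k = ker ∂_k / im ∂_{k+1}, so:

  H_0: rank C_0 − rank ∂_1 = 5 − 4 = 1, and the invariant factors of ∂_1 are all 1, so H_0 ≅ Z.
  H_1: rank ker ∂_1 − rank ∂_2 = (6 − 4) − 0 = 2, and there is no ∂_2, so H_1 ≅ Z^2.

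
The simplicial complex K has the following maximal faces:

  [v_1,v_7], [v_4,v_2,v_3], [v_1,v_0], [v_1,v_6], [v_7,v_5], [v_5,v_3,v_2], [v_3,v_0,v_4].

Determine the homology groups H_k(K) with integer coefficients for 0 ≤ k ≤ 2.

H_0 ≅ Z,  H_1 ≅ Z,  H_2 = 0.

K has 8 vertices, 11 edges, 3 triangles.
rank ∂_0 = 0, rank ∂_1 = 7 ⇒ b_0 = 8 − 0 − 7 = 1; all invariant factors of ∂_1 are 1 so no torsion. So H_0 ≅ Z.
rank ∂_1 = 7, rank ∂_2 = 3 ⇒ b_1 = 11 − 7 − 3 = 1; all invariant factors of ∂_2 are 1 so no torsion. So H_1 ≅ Z.
rank ∂_2 = 3, rank ∂_3 = 0 ⇒ b_2 = 3 − 3 − 0 = 0. So H_2 ≅ 0.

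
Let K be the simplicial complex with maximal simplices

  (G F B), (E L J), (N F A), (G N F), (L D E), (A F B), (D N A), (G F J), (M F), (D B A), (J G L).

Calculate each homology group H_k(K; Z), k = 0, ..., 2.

H_0 ≅ Z,  H_1 ≅ Z,  H_2 = 0.

Order the vertices as A < B < D < E < F < G < J < L < M < N. Listing each simplex with vertices in this order, K has dimension 2 with simplices:

  0-simplices (10): A, B, D, E, F, G, J, L, M, N
  1-simplices (20): AB, AD, AF, AN, BD, BF, BG, DE, DL, DN, EJ, EL, FG, FJ, FM, FN, GJ, GL, GN, JL
  2-simplices (10): ABD, ABF, ADN, AFN, BFG, DEL, EJL, FGJ, FGN, GJL

so the chain groups are C_0 ≅ Z^10, C_1 ≅ Z^20, C_2 ≅ Z^10.

∂_1: C_1 → C_0 maps an edge to its endpoints' difference, ∂[p,q] = q − p. For instance
  ∂BG = G − B.
The resulting 10×20 matrix has rank 9, and its Smith normal form has invariant factors (1,1,1,1,1,1,1,1,1).

Boundary ∂_2: C_2 → C_1 maps a triangle to the signed sum of its edges. For instance
  ∂AFN = FN − AN + AF,
  ∂ABF = BF − AF + AB.
The resulting 20×10 matrix has rank 10, and its Smith normal form has invariant factors (1,1,1,1,1,1,1,1,1,1).

Reading off H_k = ker ∂_k / im ∂_{k+1}:

  H_0: rank C_0 − rank ∂_1 = 10 − 9 = 1, and the invariant factors of ∂_1 are all 1, so H_0 = Z.
  H_1: rank ker ∂_1 − rank ∂_2 = (20 − 9) − 10 = 1, and the invariant factors of ∂_2 are all 1, so H_1 = Z.
  H_2: rank ker ∂_2 − rank ∂_3 = (10 − 10) − 0 = 0, and there is no ∂_3, so H_2 = 0.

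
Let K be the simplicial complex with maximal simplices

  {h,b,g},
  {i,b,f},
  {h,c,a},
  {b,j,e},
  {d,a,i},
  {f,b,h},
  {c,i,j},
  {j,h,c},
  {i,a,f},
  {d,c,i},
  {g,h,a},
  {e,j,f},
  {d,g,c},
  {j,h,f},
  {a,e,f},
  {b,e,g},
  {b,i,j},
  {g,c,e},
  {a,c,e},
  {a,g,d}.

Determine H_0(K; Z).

K has 10 vertices, 30 edges, 20 triangles.
rank ∂_0 = 0, rank ∂_1 = 9 ⇒ b_0 = 10 − 0 − 9 = 1; all invariant factors of ∂_1 are 1 so no torsion. So H_0 ≅ Z.

H_0 = Z.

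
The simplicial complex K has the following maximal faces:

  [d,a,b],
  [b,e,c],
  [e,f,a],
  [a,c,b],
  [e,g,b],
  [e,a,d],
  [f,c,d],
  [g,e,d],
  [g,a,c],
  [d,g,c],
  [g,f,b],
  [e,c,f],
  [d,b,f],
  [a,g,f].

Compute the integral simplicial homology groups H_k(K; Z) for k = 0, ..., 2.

We work with the vertex ordering a < b < c < d < e < f < g. The simplices of K, each written with vertices in increasing order, are:

  0-simplices (7): a, b, c, d, e, f, g
  1-simplices (21): ab, ac, ad, ae, af, ag, bc, bd, be, bf, bg, cd, ce, cf, cg, de, df, dg, ef, eg, fg
  2-simplices (14): abc, abd, acg, ade, aef, afg, bce, bdf, beg, bfg, cdf, cdg, cef, deg

giving chain groups C_0 ≅ Z^7, C_1 ≅ Z^21, C_2 ≅ Z^14.

Boundary ∂_1: C_1 → C_0 maps an edge to its endpoints' difference, ∂[p,q] = q − p. For instance
  ∂dg = g − d.
The resulting 7×21 matrix has rank 6, and its Smith normal form has invariant factors (1,1,1,1,1,1).

Boundary ∂_2: C_2 → C_1 maps a triangle to the signed sum of its edges. For instance
  ∂cdg = dg − cg + cd,
  ∂beg = eg − bg + be.
The 21×14 boundary matrix has rank 13 and Smith normal form diag(1,1,1,1,1,1,1,1,1,1,1,1,1).

Computing H_k = (kernel of ∂_k) / (image of ∂_{k+1}):

  H_0: rank C_0 − rank ∂_1 = 7 − 6 = 1, and the invariant factors of ∂_1 are all 1, so H_0 ≅ Z.
  H_1: rank ker ∂_1 − rank ∂_2 = (21 − 6) − 13 = 2, and the invariant factors of ∂_2 are all 1, so H_1 ≅ Z^2.
  H_2: rank ker ∂_2 − rank ∂_3 = (14 − 13) − 0 = 1, and there is no ∂_3, so H_2 ≅ Z.

H_0 = Z,  H_1 = Z^2,  H_2 = Z.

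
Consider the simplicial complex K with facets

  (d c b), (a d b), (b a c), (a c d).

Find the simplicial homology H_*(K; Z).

H_0 ≅ Z,  H_1 = 0,  H_2 ≅ Z.

Order the vertices as a < b < c < d. Listing each simplex with vertices in this order, K has dimension 2 with simplices:

  0-simplices (4): a, b, c, d
  1-simplices (6): ab, ac, ad, bc, bd, cd
  2-simplices (4): abc, abd, acd, bcd

Hence C_0 ≅ Z^4, C_1 ≅ Z^6, C_2 ≅ Z^4.

∂_1: C_1 → C_0 maps an edge to its endpoints' difference, ∂[p,q] = q − p.
This gives a 4×6 integer matrix of rank 3; reducing to Smith normal form yields diagonal entries (1,1,1).

The boundary map ∂_2: C_2 → C_1 acts by ∂[p,q,r] = [q,r] − [p,r] + [p,q]. For instance
  ∂abd = bd − ad + ab,
  ∂bcd = cd − bd + bc.
The 6×4 boundary matrix has rank 3 and Smith normal form diag(1,1,1).

Now H_k = ker ∂_k / im ∂_{k+1}, so:

  H_0: rank C_0 − rank ∂_1 = 4 − 3 = 1, and the invariant factors of ∂_1 are all 1, so H_0 ≅ Z.
  H_1: rank ker ∂_1 − rank ∂_2 = (6 − 3) − 3 = 0, and the invariant factors of ∂_2 are all 1, so H_1 ≅ 0.
  H_2: rank ker ∂_2 − rank ∂_3 = (4 − 3) − 0 = 1, and there is no ∂_3, so H_2 ≅ Z.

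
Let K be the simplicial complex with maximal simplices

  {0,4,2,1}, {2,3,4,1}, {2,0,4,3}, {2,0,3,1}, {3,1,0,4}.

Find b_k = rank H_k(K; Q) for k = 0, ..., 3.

Fix the vertex order 0 < 1 < 2 < 3 < 4 and write every simplex with vertices in increasing order. Then dim K = 3 and the simplices of K are:

  0-simplices (5): [0], [1], [2], [3], [4]
  1-simplices (10): [0,1], [0,2], [0,3], [0,4], [1,2], [1,3], [1,4], [2,3], [2,4], [3,4]
  2-simplices (10): [0,1,2], [0,1,3], [0,1,4], [0,2,3], [0,2,4], [0,3,4], [1,2,3], [1,2,4], [1,3,4], [2,3,4]
  3-simplices (5): [0,1,2,3], [0,1,2,4], [0,1,3,4], [0,2,3,4], [1,2,3,4]

giving chain groups C_0 ≅ Z^5, C_1 ≅ Z^10, C_2 ≅ Z^10, C_3 ≅ Z^5.

The boundary map ∂_1: C_1 → C_0 maps an edge to its endpoints' difference, ∂[p,q] = q − p. For instance
  ∂[0,4] = [4] − [0].
This gives a 5×10 integer matrix of rank 4; reducing to Smith normal form yields diagonal entries (1,1,1,1).

Boundary ∂_2: C_2 → C_1 sends each 2-simplex [p,q,r] to [q,r] − [p,r] + [p,q]. For instance
  ∂[0,2,4] = [2,4] − [0,4] + [0,2],
  ∂[1,3,4] = [3,4] − [1,4] + [1,3].
This gives a 10×10 integer matrix of rank 6; reducing to Smith normal form yields diagonal entries (1,1,1,1,1,1).

∂_3: C_3 → C_2 sends each 3-simplex σ to the alternating sum Σ_i (−1)^i (σ with its i-th vertex removed). For instance
  ∂[0,2,3,4] = [2,3,4] − [0,3,4] + [0,2,4] − [0,2,3],
  ∂[0,1,3,4] = [1,3,4] − [0,3,4] + [0,1,4] − [0,1,3].
This gives a 10×5 integer matrix of rank 4; reducing to Smith normal form yields diagonal entries (1,1,1,1).

Now H_k = ker ∂_k / im ∂_{k+1}, so:

  H_0: rank C_0 − rank ∂_1 = 5 − 4 = 1, and the invariant factors of ∂_1 are all 1, so H_0 = Z.
  H_1: rank ker ∂_1 − rank ∂_2 = (10 − 4) − 6 = 0, and the invariant factors of ∂_2 are all 1, so H_1 = 0.
  H_2: rank ker ∂_2 − rank ∂_3 = (10 − 6) − 4 = 0, and the invariant factors of ∂_3 are all 1, so H_2 = 0.
  H_3: rank ker ∂_3 − rank ∂_4 = (5 − 4) − 0 = 1, and there is no ∂_4, so H_3 = Z.

As a check, the Euler characteristic is 5 − 10 + 10 − 5 = 0, which agrees with 1 − 0 + 0 − 1 = 0.

Hence the Betti numbers are b_0 = 1, b_1 = 0, b_2 = 0, b_3 = 1.

b_0 = 1, b_1 = 0, b_2 = 0, b_3 = 1.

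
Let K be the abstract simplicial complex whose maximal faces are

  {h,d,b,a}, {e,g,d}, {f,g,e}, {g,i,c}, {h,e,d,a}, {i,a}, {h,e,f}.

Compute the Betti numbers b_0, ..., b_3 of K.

Order the vertices as a < b < c < d < e < f < g < h < i. Listing each simplex with vertices in this order, K has dimension 3 with simplices:

  0-simplices (9): a, b, c, d, e, f, g, h, i
  1-simplices (18): ab, ad, ae, ah, ai, bd, bh, cg, ci, de, dg, dh, ef, eg, eh, fg, fh, gi
  2-simplices (11): abd, abh, ade, adh, aeh, bdh, cgi, deg, deh, efg, efh
  3-simplices (2): abdh, adeh

Hence C_0 ≅ Z^9, C_1 ≅ Z^18, C_2 ≅ Z^11, C_3 ≅ Z^2.

Boundary ∂_1: C_1 → C_0 is given by ∂[p,q] = [q] − [p]. For instance
  ∂ai = i − a.
The 9×18 boundary matrix has rank 8 and Smith normal form diag(1,1,1,1,1,1,1,1).

The boundary map ∂_2: C_2 → C_1 sends each 2-simplex [p,q,r] to [q,r] − [p,r] + [p,q]. For instance
  ∂adh = dh − ah + ad,
  ∂ade = de − ae + ad.
This gives a 18×11 integer matrix of rank 9; reducing to Smith normal form yields diagonal entries (1,1,1,1,1,1,1,1,1).

Boundary ∂_3: C_3 → C_2 sends each 3-simplex σ to the alternating sum Σ_i (−1)^i (σ with its i-th vertex removed). For instance
  ∂abdh = bdh − adh + abh − abd,
  ∂adeh = deh − aeh + adh − ade.
The resulting 11×2 matrix has rank 2, and its Smith normal form has invariant factors (1,1).

From H_k ≅ ker(∂_k) / im(∂_{k+1}) we obtain:

  H_0: rank C_0 − rank ∂_1 = 9 − 8 = 1, and the invariant factors of ∂_1 are all 1, so H_0 = Z.
  H_1: rank ker ∂_1 − rank ∂_2 = (18 − 8) − 9 = 1, and the invariant factors of ∂_2 are all 1, so H_1 = Z.
  H_2: rank ker ∂_2 − rank ∂_3 = (11 − 9) − 2 = 0, and the invariant factors of ∂_3 are all 1, so H_2 = 0.
  H_3: rank ker ∂_3 − rank ∂_4 = (2 − 2) − 0 = 0, and there is no ∂_4, so H_3 = 0.

Hence the Betti numbers are b_0 = 1, b_1 = 1, b_2 = 0, b_3 = 0.

b_0 = 1, b_1 = 1, b_2 = 0, b_3 = 0.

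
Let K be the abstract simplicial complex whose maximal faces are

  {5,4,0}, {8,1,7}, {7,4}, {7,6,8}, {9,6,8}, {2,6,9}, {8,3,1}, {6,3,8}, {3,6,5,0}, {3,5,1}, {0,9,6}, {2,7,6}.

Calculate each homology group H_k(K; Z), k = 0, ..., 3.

K has 10 vertices, 23 edges, 14 triangles, 1 3-simplex.
rank ∂_0 = 0, rank ∂_1 = 9 ⇒ b_0 = 10 − 0 − 9 = 1; all invariant factors of ∂_1 are 1 so no torsion. So H_0 = Z.
rank ∂_1 = 9, rank ∂_2 = 13 ⇒ b_1 = 23 − 9 − 13 = 1; all invariant factors of ∂_2 are 1 so no torsion. So H_1 = Z.
rank ∂_2 = 13, rank ∂_3 = 1 ⇒ b_2 = 14 − 13 − 1 = 0; all invariant factors of ∂_3 are 1 so no torsion. So H_2 = 0.
rank ∂_3 = 1, rank ∂_4 = 0 ⇒ b_3 = 1 − 1 − 0 = 0. So H_3 = 0.

H_0 ≅ Z,  H_1 ≅ Z,  H_2 = 0,  H_3 = 0.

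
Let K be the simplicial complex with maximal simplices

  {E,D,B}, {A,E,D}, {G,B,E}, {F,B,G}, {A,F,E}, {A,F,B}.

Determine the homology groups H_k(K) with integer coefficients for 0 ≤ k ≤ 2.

Order the vertices as A < B < D < E < F < G. Listing each simplex with vertices in this order, K has dimension 2 with simplices:

  0-simplices (6): A, B, D, E, F, G
  1-simplices (12): AB, AD, AE, AF, BD, BE, BF, BG, DE, EF, EG, FG
  2-simplices (6): ABF, ADE, AEF, BDE, BEG, BFG

so the chain groups are C_0 ≅ Z^6, C_1 ≅ Z^12, C_2 ≅ Z^6.

Boundary ∂_1: C_1 → C_0 is given by ∂[p,q] = [q] − [p]. For instance
  ∂BG = G − B.
This gives a 6×12 integer matrix of rank 5; reducing to Smith normal form yields diagonal entries (1,1,1,1,1).

Boundary ∂_2: C_2 → C_1 sends each 2-simplex [p,q,r] to [q,r] − [p,r] + [p,q]. For instance
  ∂BEG = EG − BG + BE,
  ∂AEF = EF − AF + AE.
The resulting 12×6 matrix has rank 6, and its Smith normal form has invariant factors (1,1,1,1,1,1).

Reading off H_k = ker ∂_k / im ∂_{k+1}:

  H_0: rank C_0 − rank ∂_1 = 6 − 5 = 1, and the invariant factors of ∂_1 are all 1, so H_0 = Z.
  H_1: rank ker ∂_1 − rank ∂_2 = (12 − 5) − 6 = 1, and the invariant factors of ∂_2 are all 1, so H_1 = Z.
  H_2: rank ker ∂_2 − rank ∂_3 = (6 − 6) − 0 = 0, and there is no ∂_3, so H_2 = 0.

H_0 ≅ Z,  H_1 ≅ Z,  H_2 = 0.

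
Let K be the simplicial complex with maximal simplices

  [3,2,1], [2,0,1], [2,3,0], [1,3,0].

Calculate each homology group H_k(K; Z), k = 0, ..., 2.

H_0 ≅ Z,  H_1 = 0,  H_2 ≅ Z.

Take the total order 0 < 1 < 2 < 3 on the vertex set. Then K (dimension 2) consists of the simplices:

  0-simplices (4): [0], [1], [2], [3]
  1-simplices (6): [0,1], [0,2], [0,3], [1,2], [1,3], [2,3]
  2-simplices (4): [0,1,2], [0,1,3], [0,2,3], [1,2,3]

so the chain groups are C_0 ≅ Z^4, C_1 ≅ Z^6, C_2 ≅ Z^4.

The boundary map ∂_1: C_1 → C_0 is given by ∂[p,q] = [q] − [p].
The 4×6 boundary matrix has rank 3 and Smith normal form diag(1,1,1).

The boundary map ∂_2: C_2 → C_1 sends each 2-simplex [p,q,r] to [q,r] − [p,r] + [p,q]. For instance
  ∂[0,1,2] = [1,2] − [0,2] + [0,1],
  ∂[0,2,3] = [2,3] − [0,3] + [0,2].
The resulting 6×4 matrix has rank 3, and its Smith normal form has invariant factors (1,1,1).

Now H_k = ker ∂_k / im ∂_{k+1}, so:

  H_0: rank C_0 − rank ∂_1 = 4 − 3 = 1, and the invariant factors of ∂_1 are all 1, so H_0 = Z.
  H_1: rank ker ∂_1 − rank ∂_2 = (6 − 3) − 3 = 0, and the invariant factors of ∂_2 are all 1, so H_1 = 0.
  H_2: rank ker ∂_2 − rank ∂_3 = (4 − 3) − 0 = 1, and there is no ∂_3, so H_2 = Z.

As a check, the Euler characteristic is 4 − 6 + 4 = 2, which agrees with 1 − 0 + 1 = 2.
(K is a triangulation of the 2-sphere S^2.)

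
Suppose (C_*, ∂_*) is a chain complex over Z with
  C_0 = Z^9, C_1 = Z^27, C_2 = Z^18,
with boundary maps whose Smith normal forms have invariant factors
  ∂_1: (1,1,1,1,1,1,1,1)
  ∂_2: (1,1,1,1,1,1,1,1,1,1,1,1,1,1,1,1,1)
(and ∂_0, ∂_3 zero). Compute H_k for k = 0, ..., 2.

H_0 ≅ Z,  H_1 ≅ Z^2,  H_2 ≅ Z.

H_0: b_0 = 9 − 0 − 8 = 1; torsion from ∂_1 factors > 1: none. So H_0 ≅ Z.
H_1: b_1 = 27 − 8 − 17 = 2; torsion from ∂_2 factors > 1: none. So H_1 ≅ Z^2.
H_2: b_2 = 18 − 17 − 0 = 1; torsion from ∂_3 factors > 1: none. So H_2 ≅ Z.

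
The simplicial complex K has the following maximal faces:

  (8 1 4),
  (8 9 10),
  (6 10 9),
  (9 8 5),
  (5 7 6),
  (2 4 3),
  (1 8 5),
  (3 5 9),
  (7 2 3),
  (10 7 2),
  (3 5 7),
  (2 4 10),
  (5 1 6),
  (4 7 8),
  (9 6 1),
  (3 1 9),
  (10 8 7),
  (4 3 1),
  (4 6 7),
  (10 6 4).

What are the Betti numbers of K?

b_0 = 1, b_1 = 1, b_2 = 0.

Order the vertices as 1 < 2 < 3 < 4 < 5 < 6 < 7 < 8 < 9 < 10. Listing each simplex with vertices in this order, K has dimension 2 with simplices:

  0-simplices (10): [1], [2], [3], [4], [5], [6], [7], [8], [9], [10]
  1-simplices (30): (30 of them)
  2-simplices (20): (20 of them)

so the chain groups are C_0 ≅ Z^10, C_1 ≅ Z^30, C_2 ≅ Z^20.

The boundary map ∂_1: C_1 → C_0 maps an edge to its endpoints' difference, ∂[p,q] = q − p.
The resulting 10×30 matrix has rank 9, and its Smith normal form has invariant factors (1,1,1,1,1,1,1,1,1).

∂_2: C_2 → C_1 sends each 2-simplex [p,q,r] to [q,r] − [p,r] + [p,q]. For instance
  ∂[1,4,8] = [4,8] − [1,8] + [1,4],
  ∂[8,9,10] = [9,10] − [8,10] + [8,9].
This gives a 30×20 integer matrix of rank 20; reducing to Smith normal form yields diagonal entries (1,1,1,1,1,1,1,1,1,1,1,1,1,1,1,1,1,1,1,2).

Reading off H_k = ker ∂_k / im ∂_{k+1}:

  H_0: rank C_0 − rank ∂_1 = 10 − 9 = 1, and the invariant factors of ∂_1 are all 1, so H_0 = Z.
  H_1: rank ker ∂_1 − rank ∂_2 = (30 − 9) − 20 = 1, and ∂_2 has invariant factor 2 > 1, so H_1 = Z ⊕ Z_2.
  H_2: rank ker ∂_2 − rank ∂_3 = (20 − 20) − 0 = 0, and there is no ∂_3, so H_2 = 0.

As a check, the Euler characteristic is 10 − 30 + 20 = 0, which agrees with 1 − 1 + 0 = 0.

Hence the Betti numbers are b_0 = 1, b_1 = 1, b_2 = 0.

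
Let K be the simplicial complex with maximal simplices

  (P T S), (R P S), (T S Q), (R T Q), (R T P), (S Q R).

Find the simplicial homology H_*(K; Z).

H_0 = Z,  H_1 = 0,  H_2 = Z.

K has 5 vertices, 9 edges, 6 triangles.
rank ∂_0 = 0, rank ∂_1 = 4 ⇒ b_0 = 5 − 0 − 4 = 1; all invariant factors of ∂_1 are 1 so no torsion. So H_0 ≅ Z.
rank ∂_1 = 4, rank ∂_2 = 5 ⇒ b_1 = 9 − 4 − 5 = 0; all invariant factors of ∂_2 are 1 so no torsion. So H_1 ≅ 0.
rank ∂_2 = 5, rank ∂_3 = 0 ⇒ b_2 = 6 − 5 − 0 = 1. So H_2 ≅ Z.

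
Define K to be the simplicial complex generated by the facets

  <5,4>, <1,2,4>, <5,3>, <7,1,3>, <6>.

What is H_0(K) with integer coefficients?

H_0 = Z^2.

Order the vertices as 1 < 2 < 3 < 4 < 5 < 6 < 7. Listing each simplex with vertices in this order, K has dimension 2 with simplices:

  0-simplices (7): [1], [2], [3], [4], [5], [6], [7]
  1-simplices (8): [1,2], [1,3], [1,4], [1,7], [2,4], [3,5], [3,7], [4,5]
  2-simplices (2): [1,2,4], [1,3,7]

giving chain groups C_0 ≅ Z^7, C_1 ≅ Z^8, C_2 ≅ Z^2.

The boundary map ∂_1: C_1 → C_0 is given by ∂[p,q] = [q] − [p]. For instance
  ∂[1,2] = [2] − [1].
The 7×8 boundary matrix has rank 5 and Smith normal form diag(1,1,1,1,1).

∂_2: C_2 → C_1 sends each 2-simplex [p,q,r] to [q,r] − [p,r] + [p,q]. For instance
  ∂[1,2,4] = [2,4] − [1,4] + [1,2],
  ∂[1,3,7] = [3,7] − [1,7] + [1,3].
This gives a 8×2 integer matrix of rank 2; reducing to Smith normal form yields diagonal entries (1,1).

From H_k ≅ ker(∂_k) / im(∂_{k+1}) we obtain:

  H_0: rank C_0 − rank ∂_1 = 7 − 5 = 2, and the invariant factors of ∂_1 are all 1, so H_0 ≅ Z^2.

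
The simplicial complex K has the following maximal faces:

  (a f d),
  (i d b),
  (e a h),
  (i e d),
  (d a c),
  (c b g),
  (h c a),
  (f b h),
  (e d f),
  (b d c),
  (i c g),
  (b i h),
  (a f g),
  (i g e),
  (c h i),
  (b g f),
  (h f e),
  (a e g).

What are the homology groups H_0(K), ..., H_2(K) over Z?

H_0 ≅ Z,  H_1 ≅ Z ⊕ Z_2,  H_2 = 0.

Take the total order a < b < c < d < e < f < g < h < i on the vertex set. Then K (dimension 2) consists of the simplices:

  0-simplices (9): a, b, c, d, e, f, g, h, i
  1-simplices (27): ac, ad, ae, af, ag, ah, bc, bd, bf, bg, bh, bi, cd, cg, ch, ci, de, df, di, ef, eg, eh, ei, fg, fh, gi, hi
  2-simplices (18): acd, ach, adf, aeg, aeh, afg, bcd, bcg, bdi, bfg, bfh, bhi, cgi, chi, def, dei, efh, egi

Hence C_0 ≅ Z^9, C_1 ≅ Z^27, C_2 ≅ Z^18.

Boundary ∂_1: C_1 → C_0 maps an edge to its endpoints' difference, ∂[p,q] = q − p. For instance
  ∂hi = i − h.
This gives a 9×27 integer matrix of rank 8; reducing to Smith normal form yields diagonal entries (1,1,1,1,1,1,1,1).

The boundary map ∂_2: C_2 → C_1 sends each 2-simplex [p,q,r] to [q,r] − [p,r] + [p,q]. For instance
  ∂bhi = hi − bi + bh,
  ∂afg = fg − ag + af.
This gives a 27×18 integer matrix of rank 18; reducing to Smith normal form yields diagonal entries (1,1,1,1,1,1,1,1,1,1,1,1,1,1,1,1,1,2).

Now H_k = ker ∂_k / im ∂_{k+1}, so:

  H_0: rank C_0 − rank ∂_1 = 9 − 8 = 1, and the invariant factors of ∂_1 are all 1, so H_0 = Z.
  H_1: rank ker ∂_1 − rank ∂_2 = (27 − 8) − 18 = 1, and ∂_2 has invariant factor 2 > 1, so H_1 = Z ⊕ Z_2.
  H_2: rank ker ∂_2 − rank ∂_3 = (18 − 18) − 0 = 0, and there is no ∂_3, so H_2 = 0.

As a check, the Euler characteristic is 9 − 27 + 18 = 0, which agrees with 1 − 1 + 0 = 0.
(K is a triangulation of the Klein bottle.)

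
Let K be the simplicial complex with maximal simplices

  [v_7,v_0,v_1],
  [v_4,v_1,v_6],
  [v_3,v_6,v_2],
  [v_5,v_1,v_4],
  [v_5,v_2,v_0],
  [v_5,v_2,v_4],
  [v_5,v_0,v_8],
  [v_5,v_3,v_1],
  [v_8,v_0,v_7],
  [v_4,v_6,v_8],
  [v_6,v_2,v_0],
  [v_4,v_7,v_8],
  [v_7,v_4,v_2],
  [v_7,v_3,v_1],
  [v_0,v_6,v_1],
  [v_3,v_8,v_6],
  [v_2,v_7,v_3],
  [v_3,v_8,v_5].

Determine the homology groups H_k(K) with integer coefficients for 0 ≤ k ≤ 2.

Take the total order v_0 < v_1 < v_2 < v_3 < v_4 < v_5 < v_6 < v_7 < v_8 on the vertex set. Then K (dimension 2) consists of the simplices:

  0-simplices (9): [v_0], [v_1], [v_2], [v_3], [v_4], [v_5], [v_6], [v_7], [v_8]
  1-simplices (27): (27 of them)
  2-simplices (18): (18 of them)

giving chain groups C_0 ≅ Z^9, C_1 ≅ Z^27, C_2 ≅ Z^18.

Boundary ∂_1: C_1 → C_0 sends each edge [p,q] (with p < q) to q − p.
The 9×27 boundary matrix has rank 8 and Smith normal form diag(1,1,1,1,1,1,1,1).

Boundary ∂_2: C_2 → C_1 acts by ∂[p,q,r] = [q,r] − [p,r] + [p,q]. For instance
  ∂[v_0,v_1,v_7] = [v_1,v_7] − [v_0,v_7] + [v_0,v_1],
  ∂[v_2,v_3,v_7] = [v_3,v_7] − [v_2,v_7] + [v_2,v_3].
The resulting 27×18 matrix has rank 17, and its Smith normal form has invariant factors (1,1,1,1,1,1,1,1,1,1,1,1,1,1,1,1,1).

Reading off H_k = ker ∂_k / im ∂_{k+1}:

  H_0: rank C_0 − rank ∂_1 = 9 − 8 = 1, and the invariant factors of ∂_1 are all 1, so H_0 = Z.
  H_1: rank ker ∂_1 − rank ∂_2 = (27 − 8) − 17 = 2, and the invariant factors of ∂_2 are all 1, so H_1 = Z^2.
  H_2: rank ker ∂_2 − rank ∂_3 = (18 − 17) − 0 = 1, and there is no ∂_3, so H_2 = Z.

As a check, the Euler characteristic is 9 − 27 + 18 = 0, which agrees with 1 − 2 + 1 = 0.

H_0 = Z,  H_1 = Z^2,  H_2 = Z.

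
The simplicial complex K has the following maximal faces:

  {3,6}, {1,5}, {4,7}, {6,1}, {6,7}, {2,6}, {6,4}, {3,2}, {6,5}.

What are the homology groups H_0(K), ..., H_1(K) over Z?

Take the total order 1 < 2 < 3 < 4 < 5 < 6 < 7 on the vertex set. Then K (dimension 1) consists of the simplices:

  0-simplices (7): [1], [2], [3], [4], [5], [6], [7]
  1-simplices (9): [1,5], [1,6], [2,3], [2,6], [3,6], [4,6], [4,7], [5,6], [6,7]

Hence C_0 ≅ Z^7, C_1 ≅ Z^9.

∂_1: C_1 → C_0 is given by ∂[p,q] = [q] − [p]. For instance
  ∂[2,3] = [3] − [2].
The 7×9 boundary matrix has rank 6 and Smith normal form diag(1,1,1,1,1,1).

Now H_k = ker ∂_k / im ∂_{k+1}, so:

  H_0: rank C_0 − rank ∂_1 = 7 − 6 = 1, and the invariant factors of ∂_1 are all 1, so H_0 ≅ Z.
  H_1: rank ker ∂_1 − rank ∂_2 = (9 − 6) − 0 = 3, and there is no ∂_2, so H_1 ≅ Z^3.

As a check, the Euler characteristic is 7 − 9 = -2, which agrees with 1 − 3 = -2.

H_0 = Z,  H_1 = Z^3.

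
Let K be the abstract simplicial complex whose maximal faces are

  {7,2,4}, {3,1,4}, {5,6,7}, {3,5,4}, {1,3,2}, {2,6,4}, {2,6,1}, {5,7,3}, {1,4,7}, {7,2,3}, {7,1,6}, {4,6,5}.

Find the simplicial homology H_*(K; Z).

Fix the vertex order 1 < 2 < 3 < 4 < 5 < 6 < 7 and write every simplex with vertices in increasing order. Then dim K = 2 and the simplices of K are:

  0-simplices (7): [1], [2], [3], [4], [5], [6], [7]
  1-simplices (18): [1,2], [1,3], [1,4], [1,6], [1,7], [2,3], [2,4], [2,6], [2,7], [3,4], [3,5], [3,7], [4,5], [4,6], [4,7], [5,6], [5,7], [6,7]
  2-simplices (12): [1,2,3], [1,2,6], [1,3,4], [1,4,7], [1,6,7], [2,3,7], [2,4,6], [2,4,7], [3,4,5], [3,5,7], [4,5,6], [5,6,7]

so the chain groups are C_0 ≅ Z^7, C_1 ≅ Z^18, C_2 ≅ Z^12.

∂_1: C_1 → C_0 is given by ∂[p,q] = [q] − [p]. For instance
  ∂[1,4] = [4] − [1].
As a 7×18 matrix over Z this has rank 6, with invariant factors (1,1,1,1,1,1).

Boundary ∂_2: C_2 → C_1 maps a triangle to the signed sum of its edges. For instance
  ∂[2,4,6] = [4,6] − [2,6] + [2,4],
  ∂[3,4,5] = [4,5] − [3,5] + [3,4].
As a 18×12 matrix over Z this has rank 12, with invariant factors (1,1,1,1,1,1,1,1,1,1,1,2).

Now H_k = ker ∂_k / im ∂_{k+1}, so:

  H_0: rank C_0 − rank ∂_1 = 7 − 6 = 1, and the invariant factors of ∂_1 are all 1, so H_0 = Z.
  H_1: rank ker ∂_1 − rank ∂_2 = (18 − 6) − 12 = 0, and ∂_2 has invariant factor 2 > 1, so H_1 = Z/2Z.
  H_2: rank ker ∂_2 − rank ∂_3 = (12 − 12) − 0 = 0, and there is no ∂_3, so H_2 = 0.

H_0 = Z,  H_1 = Z/2Z,  H_2 = 0.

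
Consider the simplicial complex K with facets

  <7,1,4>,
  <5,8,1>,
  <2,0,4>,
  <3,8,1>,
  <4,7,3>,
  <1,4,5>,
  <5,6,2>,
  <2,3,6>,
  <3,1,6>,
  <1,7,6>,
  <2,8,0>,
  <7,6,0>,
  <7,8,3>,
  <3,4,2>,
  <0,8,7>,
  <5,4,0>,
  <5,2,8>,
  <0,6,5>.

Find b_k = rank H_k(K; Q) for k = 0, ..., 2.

Fix the vertex order 0 < 1 < 2 < 3 < 4 < 5 < 6 < 7 < 8 and write every simplex with vertices in increasing order. Then dim K = 2 and the simplices of K are:

  0-simplices (9): [0], [1], [2], [3], [4], [5], [6], [7], [8]
  1-simplices (27): (27 of them)
  2-simplices (18): [0,2,4], [0,2,8], [0,4,5], [0,5,6], [0,6,7], [0,7,8], [1,3,6], [1,3,8], [1,4,5], [1,4,7], [1,5,8], [1,6,7], [2,3,4], [2,3,6], [2,5,6], [2,5,8], [3,4,7], [3,7,8]

Hence C_0 ≅ Z^9, C_1 ≅ Z^27, C_2 ≅ Z^18.

The boundary map ∂_1: C_1 → C_0 maps an edge to its endpoints' difference, ∂[p,q] = q − p. For instance
  ∂[1,7] = [7] − [1].
As a 9×27 matrix over Z this has rank 8, with invariant factors (1,1,1,1,1,1,1,1).

Boundary ∂_2: C_2 → C_1 maps a triangle to the signed sum of its edges. For instance
  ∂[1,6,7] = [6,7] − [1,7] + [1,6],
  ∂[1,3,6] = [3,6] − [1,6] + [1,3].
The resulting 27×18 matrix has rank 18, and its Smith normal form has invariant factors (1,1,1,1,1,1,1,1,1,1,1,1,1,1,1,1,1,2).

Now H_k = ker ∂_k / im ∂_{k+1}, so:

  H_0: rank C_0 − rank ∂_1 = 9 − 8 = 1, and the invariant factors of ∂_1 are all 1, so H_0 = Z.
  H_1: rank ker ∂_1 − rank ∂_2 = (27 − 8) − 18 = 1, and ∂_2 has invariant factor 2 > 1, so H_1 = Z ⊕ Z_2.
  H_2: rank ker ∂_2 − rank ∂_3 = (18 − 18) − 0 = 0, and there is no ∂_3, so H_2 = 0.

As a check, the Euler characteristic is 9 − 27 + 18 = 0, which agrees with 1 − 1 + 0 = 0.
(K is a triangulation of the Klein bottle.)

Hence the Betti numbers are b_0 = 1, b_1 = 1, b_2 = 0.

b_0 = 1, b_1 = 1, b_2 = 0.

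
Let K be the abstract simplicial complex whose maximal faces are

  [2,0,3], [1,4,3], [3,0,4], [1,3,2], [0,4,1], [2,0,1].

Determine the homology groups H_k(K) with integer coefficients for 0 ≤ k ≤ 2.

Take the total order 0 < 1 < 2 < 3 < 4 on the vertex set. Then K (dimension 2) consists of the simplices:

  0-simplices (5): [0], [1], [2], [3], [4]
  1-simplices (9): [0,1], [0,2], [0,3], [0,4], [1,2], [1,3], [1,4], [2,3], [3,4]
  2-simplices (6): [0,1,2], [0,1,4], [0,2,3], [0,3,4], [1,2,3], [1,3,4]

giving chain groups C_0 ≅ Z^5, C_1 ≅ Z^9, C_2 ≅ Z^6.

∂_1: C_1 → C_0 sends each edge [p,q] (with p < q) to q − p.
The resulting 5×9 matrix has rank 4, and its Smith normal form has invariant factors (1,1,1,1).

∂_2: C_2 → C_1 maps a triangle to the signed sum of its edges. For instance
  ∂[0,1,2] = [1,2] − [0,2] + [0,1],
  ∂[1,2,3] = [2,3] − [1,3] + [1,2].
As a 9×6 matrix over Z this has rank 5, with invariant factors (1,1,1,1,1).

Computing H_k = (kernel of ∂_k) / (image of ∂_{k+1}):

  H_0: rank C_0 − rank ∂_1 = 5 − 4 = 1, and the invariant factors of ∂_1 are all 1, so H_0 ≅ Z.
  H_1: rank ker ∂_1 − rank ∂_2 = (9 − 4) − 5 = 0, and the invariant factors of ∂_2 are all 1, so H_1 ≅ 0.
  H_2: rank ker ∂_2 − rank ∂_3 = (6 − 5) − 0 = 1, and there is no ∂_3, so H_2 ≅ Z.

As a check, the Euler characteristic is 5 − 9 + 6 = 2, which agrees with 1 − 0 + 1 = 2.

H_0 ≅ Z,  H_1 = 0,  H_2 ≅ Z.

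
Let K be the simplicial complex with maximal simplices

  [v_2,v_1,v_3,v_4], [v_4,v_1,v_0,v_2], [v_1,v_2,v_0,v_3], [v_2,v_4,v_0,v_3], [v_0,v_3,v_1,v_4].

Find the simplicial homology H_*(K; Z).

H_0 ≅ Z,  H_1 = 0,  H_2 = 0,  H_3 ≅ Z.

K has 5 vertices, 10 edges, 10 triangles, 5 3-simplices.
rank ∂_0 = 0, rank ∂_1 = 4 ⇒ b_0 = 5 − 0 − 4 = 1; all invariant factors of ∂_1 are 1 so no torsion. So H_0 ≅ Z.
rank ∂_1 = 4, rank ∂_2 = 6 ⇒ b_1 = 10 − 4 − 6 = 0; all invariant factors of ∂_2 are 1 so no torsion. So H_1 ≅ 0.
rank ∂_2 = 6, rank ∂_3 = 4 ⇒ b_2 = 10 − 6 − 4 = 0; all invariant factors of ∂_3 are 1 so no torsion. So H_2 ≅ 0.
rank ∂_3 = 4, rank ∂_4 = 0 ⇒ b_3 = 5 − 4 − 0 = 1. So H_3 ≅ Z.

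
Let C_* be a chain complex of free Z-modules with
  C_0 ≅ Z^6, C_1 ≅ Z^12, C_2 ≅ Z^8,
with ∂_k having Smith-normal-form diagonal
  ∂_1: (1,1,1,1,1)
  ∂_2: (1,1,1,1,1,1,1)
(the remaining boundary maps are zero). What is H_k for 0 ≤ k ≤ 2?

H_0: b_0 = 6 − 0 − 5 = 1; torsion from ∂_1 factors > 1: none. So H_0 = Z.
H_1: b_1 = 12 − 5 − 7 = 0; torsion from ∂_2 factors > 1: none. So H_1 = 0.
H_2: b_2 = 8 − 7 − 0 = 1; torsion from ∂_3 factors > 1: none. So H_2 = Z.

H_0 = Z,  H_1 = 0,  H_2 = Z.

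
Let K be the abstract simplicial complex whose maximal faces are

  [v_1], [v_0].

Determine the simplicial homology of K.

Take the total order v_0 < v_1 on the vertex set. Then K (dimension 0) consists of the simplices:

  0-simplices (2): [v_0], [v_1]

Hence C_0 ≅ Z^2.

Computing H_k = (kernel of ∂_k) / (image of ∂_{k+1}):

  H_0: rank C_0 − rank ∂_1 = 2 − 0 = 2, and there is no ∂_1, so H_0 ≅ Z^2.

H_0 ≅ Z^2.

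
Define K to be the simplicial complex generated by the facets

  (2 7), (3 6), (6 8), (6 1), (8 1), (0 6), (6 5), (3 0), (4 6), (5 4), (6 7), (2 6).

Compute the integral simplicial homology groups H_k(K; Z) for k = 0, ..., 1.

H_0 ≅ Z,  H_1 ≅ Z^4.

We work with the vertex ordering 0 < 1 < 2 < 3 < 4 < 5 < 6 < 7 < 8. The simplices of K, each written with vertices in increasing order, are:

  0-simplices (9): [0], [1], [2], [3], [4], [5], [6], [7], [8]
  1-simplices (12): [0,3], [0,6], [1,6], [1,8], [2,6], [2,7], [3,6], [4,5], [4,6], [5,6], [6,7], [6,8]

giving chain groups C_0 ≅ Z^9, C_1 ≅ Z^12.

Boundary ∂_1: C_1 → C_0 is given by ∂[p,q] = [q] − [p]. For instance
  ∂[0,6] = [6] − [0].
The 9×12 boundary matrix has rank 8 and Smith normal form diag(1,1,1,1,1,1,1,1).

Now H_k = ker ∂_k / im ∂_{k+1}, so:

  H_0: rank C_0 − rank ∂_1 = 9 − 8 = 1, and the invariant factors of ∂_1 are all 1, so H_0 ≅ Z.
  H_1: rank ker ∂_1 − rank ∂_2 = (12 − 8) − 0 = 4, and there is no ∂_2, so H_1 ≅ Z^4.

(K is a triangulation of a wedge of 4 circles.)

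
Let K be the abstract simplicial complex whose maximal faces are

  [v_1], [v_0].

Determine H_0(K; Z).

K has 2 vertices.
rank ∂_0 = 0, rank ∂_1 = 0 ⇒ b_0 = 2 − 0 − 0 = 2. So H_0 = Z^2.

H_0 ≅ Z^2.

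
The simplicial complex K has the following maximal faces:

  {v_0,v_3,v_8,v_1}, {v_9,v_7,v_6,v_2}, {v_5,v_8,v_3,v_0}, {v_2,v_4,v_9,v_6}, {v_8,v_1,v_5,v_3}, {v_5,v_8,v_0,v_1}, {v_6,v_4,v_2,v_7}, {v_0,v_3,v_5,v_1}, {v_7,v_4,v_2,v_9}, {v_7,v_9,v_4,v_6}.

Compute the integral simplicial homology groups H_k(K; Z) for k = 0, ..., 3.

H_0 = Z^2,  H_1 = 0,  H_2 = 0,  H_3 = Z^2.

We work with the vertex ordering v_0 < v_1 < v_2 < v_3 < v_4 < v_5 < v_6 < v_7 < v_8 < v_9. The simplices of K, each written with vertices in increasing order, are:

  0-simplices (10): [v_0], [v_1], [v_2], [v_3], [v_4], [v_5], [v_6], [v_7], [v_8], [v_9]
  1-simplices (20): (20 of them)
  2-simplices (20): (20 of them)
  3-simplices (10): (10 of them)

so the chain groups are C_0 ≅ Z^10, C_1 ≅ Z^20, C_2 ≅ Z^20, C_3 ≅ Z^10.

The boundary map ∂_1: C_1 → C_0 sends each edge [p,q] (with p < q) to q − p. For instance
  ∂[v_4,v_6] = [v_6] − [v_4].
The resulting 10×20 matrix has rank 8, and its Smith normal form has invariant factors (1,1,1,1,1,1,1,1).

The boundary map ∂_2: C_2 → C_1 maps a triangle to the signed sum of its edges. For instance
  ∂[v_2,v_4,v_9] = [v_4,v_9] − [v_2,v_9] + [v_2,v_4],
  ∂[v_2,v_4,v_7] = [v_4,v_7] − [v_2,v_7] + [v_2,v_4].
As a 20×20 matrix over Z this has rank 12, with invariant factors (1,1,1,1,1,1,1,1,1,1,1,1).

The boundary map ∂_3: C_3 → C_2 sends each 3-simplex σ to the alternating sum Σ_i (−1)^i (σ with its i-th vertex removed). For instance
  ∂[v_0,v_3,v_5,v_8] = [v_3,v_5,v_8] − [v_0,v_5,v_8] + [v_0,v_3,v_8] − [v_0,v_3,v_5],
  ∂[v_0,v_1,v_5,v_8] = [v_1,v_5,v_8] − [v_0,v_5,v_8] + [v_0,v_1,v_8] − [v_0,v_1,v_5].
This gives a 20×10 integer matrix of rank 8; reducing to Smith normal form yields diagonal entries (1,1,1,1,1,1,1,1).

From H_k ≅ ker(∂_k) / im(∂_{k+1}) we obtain:

  H_0: rank C_0 − rank ∂_1 = 10 − 8 = 2, and the invariant factors of ∂_1 are all 1, so H_0 = Z^2.
  H_1: rank ker ∂_1 − rank ∂_2 = (20 − 8) − 12 = 0, and the invariant factors of ∂_2 are all 1, so H_1 = 0.
  H_2: rank ker ∂_2 − rank ∂_3 = (20 − 12) − 8 = 0, and the invariant factors of ∂_3 are all 1, so H_2 = 0.
  H_3: rank ker ∂_3 − rank ∂_4 = (10 − 8) − 0 = 2, and there is no ∂_4, so H_3 = Z^2.

(K is a triangulation of the disjoint union of the 3-sphere S^3 and the 3-sphere S^3.)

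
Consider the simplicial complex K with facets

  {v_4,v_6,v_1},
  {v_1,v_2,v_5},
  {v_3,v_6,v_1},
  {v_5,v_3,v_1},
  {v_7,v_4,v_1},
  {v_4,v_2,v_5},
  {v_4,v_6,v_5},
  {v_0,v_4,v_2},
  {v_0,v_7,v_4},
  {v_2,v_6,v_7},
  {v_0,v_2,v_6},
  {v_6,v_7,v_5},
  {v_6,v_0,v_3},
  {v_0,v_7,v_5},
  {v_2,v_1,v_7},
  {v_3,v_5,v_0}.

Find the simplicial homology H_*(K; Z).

H_0 ≅ Z,  H_1 ≅ Z^2,  H_2 ≅ Z.

Fix the vertex order v_0 < v_1 < v_2 < v_3 < v_4 < v_5 < v_6 < v_7 and write every simplex with vertices in increasing order. Then dim K = 2 and the simplices of K are:

  0-simplices (8): [v_0], [v_1], [v_2], [v_3], [v_4], [v_5], [v_6], [v_7]
  1-simplices (24): (24 of them)
  2-simplices (16): (16 of them)

so the chain groups are C_0 ≅ Z^8, C_1 ≅ Z^24, C_2 ≅ Z^16.

∂_1: C_1 → C_0 is given by ∂[p,q] = [q] − [p]. For instance
  ∂[v_0,v_3] = [v_3] − [v_0].
This gives a 8×24 integer matrix of rank 7; reducing to Smith normal form yields diagonal entries (1,1,1,1,1,1,1).

The boundary map ∂_2: C_2 → C_1 sends each 2-simplex [p,q,r] to [q,r] − [p,r] + [p,q]. For instance
  ∂[v_4,v_5,v_6] = [v_5,v_6] − [v_4,v_6] + [v_4,v_5],
  ∂[v_0,v_2,v_6] = [v_2,v_6] − [v_0,v_6] + [v_0,v_2].
This gives a 24×16 integer matrix of rank 15; reducing to Smith normal form yields diagonal entries (1,1,1,1,1,1,1,1,1,1,1,1,1,1,1).

Computing H_k = (kernel of ∂_k) / (image of ∂_{k+1}):

  H_0: rank C_0 − rank ∂_1 = 8 − 7 = 1, and the invariant factors of ∂_1 are all 1, so H_0 = Z.
  H_1: rank ker ∂_1 − rank ∂_2 = (24 − 7) − 15 = 2, and the invariant factors of ∂_2 are all 1, so H_1 = Z^2.
  H_2: rank ker ∂_2 − rank ∂_3 = (16 − 15) − 0 = 1, and there is no ∂_3, so H_2 = Z.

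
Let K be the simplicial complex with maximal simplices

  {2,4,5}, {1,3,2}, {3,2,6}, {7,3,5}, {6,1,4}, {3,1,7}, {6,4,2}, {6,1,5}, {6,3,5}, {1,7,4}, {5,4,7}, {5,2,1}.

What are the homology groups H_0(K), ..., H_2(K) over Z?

H_0 = Z,  H_1 = Z/2Z,  H_2 = 0.

K has 7 vertices, 18 edges, 12 triangles.
rank ∂_0 = 0, rank ∂_1 = 6 ⇒ b_0 = 7 − 0 − 6 = 1; all invariant factors of ∂_1 are 1 so no torsion. So H_0 = Z.
rank ∂_1 = 6, rank ∂_2 = 12 ⇒ b_1 = 18 − 6 − 12 = 0; ∂_2 has invariant factor(s) [2] giving torsion. So H_1 = Z/2Z.
rank ∂_2 = 12, rank ∂_3 = 0 ⇒ b_2 = 12 − 12 − 0 = 0. So H_2 = 0.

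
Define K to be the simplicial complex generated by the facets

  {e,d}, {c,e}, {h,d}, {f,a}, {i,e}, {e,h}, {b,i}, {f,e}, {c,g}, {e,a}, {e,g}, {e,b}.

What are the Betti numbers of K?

b_0 = 1, b_1 = 4.

K has 9 vertices, 12 edges.
rank ∂_0 = 0, rank ∂_1 = 8 ⇒ b_0 = 9 − 0 − 8 = 1; all invariant factors of ∂_1 are 1 so no torsion. So H_0 = Z.
rank ∂_1 = 8, rank ∂_2 = 0 ⇒ b_1 = 12 − 8 − 0 = 4. So H_1 = Z^4.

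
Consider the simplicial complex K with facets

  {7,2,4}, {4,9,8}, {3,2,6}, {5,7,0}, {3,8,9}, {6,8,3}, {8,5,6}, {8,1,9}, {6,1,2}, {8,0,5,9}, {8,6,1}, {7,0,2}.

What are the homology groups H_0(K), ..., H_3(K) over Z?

K has 10 vertices, 25 edges, 15 triangles, 1 3-simplex.
rank ∂_0 = 0, rank ∂_1 = 9 ⇒ b_0 = 10 − 0 − 9 = 1; all invariant factors of ∂_1 are 1 so no torsion. So H_0 ≅ Z.
rank ∂_1 = 9, rank ∂_2 = 14 ⇒ b_1 = 25 − 9 − 14 = 2; all invariant factors of ∂_2 are 1 so no torsion. So H_1 ≅ Z^2.
rank ∂_2 = 14, rank ∂_3 = 1 ⇒ b_2 = 15 − 14 − 1 = 0; all invariant factors of ∂_3 are 1 so no torsion. So H_2 ≅ 0.
rank ∂_3 = 1, rank ∂_4 = 0 ⇒ b_3 = 1 − 1 − 0 = 0. So H_3 ≅ 0.

H_0 ≅ Z,  H_1 ≅ Z^2,  H_2 = 0,  H_3 = 0.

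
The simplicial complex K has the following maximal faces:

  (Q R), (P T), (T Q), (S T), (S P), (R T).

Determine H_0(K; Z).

Take the total order P < Q < R < S < T on the vertex set. Then K (dimension 1) consists of the simplices:

  0-simplices (5): P, Q, R, S, T
  1-simplices (6): PS, PT, QR, QT, RT, ST

so the chain groups are C_0 ≅ Z^5, C_1 ≅ Z^6.

Boundary ∂_1: C_1 → C_0 maps an edge to its endpoints' difference, ∂[p,q] = q − p.
The 5×6 boundary matrix has rank 4 and Smith normal form diag(1,1,1,1).

Now H_k = ker ∂_k / im ∂_{k+1}, so:

  H_0: rank C_0 − rank ∂_1 = 5 − 4 = 1, and the invariant factors of ∂_1 are all 1, so H_0 ≅ Z.

H_0 ≅ Z.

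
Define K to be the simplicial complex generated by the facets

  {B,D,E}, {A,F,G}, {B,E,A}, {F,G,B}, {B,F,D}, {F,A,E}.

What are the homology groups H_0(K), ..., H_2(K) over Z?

H_0 ≅ Z,  H_1 ≅ Z,  H_2 = 0.

We work with the vertex ordering A < B < D < E < F < G. The simplices of K, each written with vertices in increasing order, are:

  0-simplices (6): A, B, D, E, F, G
  1-simplices (12): AB, AE, AF, AG, BD, BE, BF, BG, DE, DF, EF, FG
  2-simplices (6): ABE, AEF, AFG, BDE, BDF, BFG

so the chain groups are C_0 ≅ Z^6, C_1 ≅ Z^12, C_2 ≅ Z^6.

The boundary map ∂_1: C_1 → C_0 sends each edge [p,q] (with p < q) to q − p. For instance
  ∂AE = E − A.
The resulting 6×12 matrix has rank 5, and its Smith normal form has invariant factors (1,1,1,1,1).

The boundary map ∂_2: C_2 → C_1 acts by ∂[p,q,r] = [q,r] − [p,r] + [p,q]. For instance
  ∂AFG = FG − AG + AF,
  ∂ABE = BE − AE + AB.
The resulting 12×6 matrix has rank 6, and its Smith normal form has invariant factors (1,1,1,1,1,1).

Now H_k = ker ∂_k / im ∂_{k+1}, so:

  H_0: rank C_0 − rank ∂_1 = 6 − 5 = 1, and the invariant factors of ∂_1 are all 1, so H_0 = Z.
  H_1: rank ker ∂_1 − rank ∂_2 = (12 − 5) − 6 = 1, and the invariant factors of ∂_2 are all 1, so H_1 = Z.
  H_2: rank ker ∂_2 − rank ∂_3 = (6 − 6) − 0 = 0, and there is no ∂_3, so H_2 = 0.

As a check, the Euler characteristic is 6 − 12 + 6 = 0, which agrees with 1 − 1 + 0 = 0.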